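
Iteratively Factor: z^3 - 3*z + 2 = (z - 1)*(z^2 + z - 2) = (z - 1)^2*(z + 2)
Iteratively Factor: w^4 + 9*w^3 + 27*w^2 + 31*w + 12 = (w + 4)*(w^3 + 5*w^2 + 7*w + 3) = (w + 1)*(w + 4)*(w^2 + 4*w + 3) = (w + 1)*(w + 3)*(w + 4)*(w + 1)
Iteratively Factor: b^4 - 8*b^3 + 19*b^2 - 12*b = (b)*(b^3 - 8*b^2 + 19*b - 12) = b*(b - 1)*(b^2 - 7*b + 12) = b*(b - 3)*(b - 1)*(b - 4)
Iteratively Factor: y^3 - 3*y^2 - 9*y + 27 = (y - 3)*(y^2 - 9) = (y - 3)*(y + 3)*(y - 3)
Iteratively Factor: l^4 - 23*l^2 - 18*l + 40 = (l + 4)*(l^3 - 4*l^2 - 7*l + 10) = (l + 2)*(l + 4)*(l^2 - 6*l + 5) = (l - 5)*(l + 2)*(l + 4)*(l - 1)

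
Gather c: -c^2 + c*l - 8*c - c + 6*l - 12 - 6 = -c^2 + c*(l - 9) + 6*l - 18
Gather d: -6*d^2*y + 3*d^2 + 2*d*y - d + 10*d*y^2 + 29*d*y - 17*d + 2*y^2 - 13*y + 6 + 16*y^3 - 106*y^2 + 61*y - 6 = d^2*(3 - 6*y) + d*(10*y^2 + 31*y - 18) + 16*y^3 - 104*y^2 + 48*y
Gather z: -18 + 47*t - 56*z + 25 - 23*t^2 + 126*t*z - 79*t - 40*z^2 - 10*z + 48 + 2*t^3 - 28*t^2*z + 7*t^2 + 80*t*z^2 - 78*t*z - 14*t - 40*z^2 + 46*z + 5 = 2*t^3 - 16*t^2 - 46*t + z^2*(80*t - 80) + z*(-28*t^2 + 48*t - 20) + 60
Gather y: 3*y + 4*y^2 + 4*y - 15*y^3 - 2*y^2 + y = -15*y^3 + 2*y^2 + 8*y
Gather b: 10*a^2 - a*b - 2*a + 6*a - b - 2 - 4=10*a^2 + 4*a + b*(-a - 1) - 6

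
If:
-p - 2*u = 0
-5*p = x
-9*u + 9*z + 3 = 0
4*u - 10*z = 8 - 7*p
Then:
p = 7/15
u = -7/30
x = -7/3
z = -17/30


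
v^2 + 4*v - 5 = (v - 1)*(v + 5)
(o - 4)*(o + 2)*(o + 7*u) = o^3 + 7*o^2*u - 2*o^2 - 14*o*u - 8*o - 56*u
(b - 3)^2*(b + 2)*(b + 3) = b^4 - b^3 - 15*b^2 + 9*b + 54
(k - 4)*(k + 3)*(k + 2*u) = k^3 + 2*k^2*u - k^2 - 2*k*u - 12*k - 24*u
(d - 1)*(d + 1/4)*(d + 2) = d^3 + 5*d^2/4 - 7*d/4 - 1/2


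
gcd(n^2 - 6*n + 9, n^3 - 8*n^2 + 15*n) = n - 3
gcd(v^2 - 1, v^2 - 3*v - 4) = v + 1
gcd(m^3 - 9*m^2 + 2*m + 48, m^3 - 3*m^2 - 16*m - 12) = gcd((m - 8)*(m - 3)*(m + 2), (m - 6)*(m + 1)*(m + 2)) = m + 2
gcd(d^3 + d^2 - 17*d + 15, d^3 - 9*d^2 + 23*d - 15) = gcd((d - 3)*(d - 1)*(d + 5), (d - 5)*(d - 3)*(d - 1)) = d^2 - 4*d + 3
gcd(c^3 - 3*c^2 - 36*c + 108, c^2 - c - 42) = c + 6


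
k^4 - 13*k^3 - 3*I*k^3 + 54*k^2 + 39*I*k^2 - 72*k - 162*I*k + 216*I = (k - 6)*(k - 4)*(k - 3)*(k - 3*I)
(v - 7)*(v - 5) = v^2 - 12*v + 35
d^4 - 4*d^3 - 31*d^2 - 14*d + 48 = (d - 8)*(d - 1)*(d + 2)*(d + 3)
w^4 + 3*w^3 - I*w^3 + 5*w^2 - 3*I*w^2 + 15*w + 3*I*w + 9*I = (w + 3)*(w - 3*I)*(w + I)^2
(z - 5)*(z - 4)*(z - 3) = z^3 - 12*z^2 + 47*z - 60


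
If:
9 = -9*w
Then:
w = -1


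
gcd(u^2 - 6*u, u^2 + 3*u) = u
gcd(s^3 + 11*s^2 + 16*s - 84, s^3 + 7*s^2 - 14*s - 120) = s + 6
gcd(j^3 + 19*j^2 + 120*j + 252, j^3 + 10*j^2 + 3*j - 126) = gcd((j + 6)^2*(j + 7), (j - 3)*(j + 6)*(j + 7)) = j^2 + 13*j + 42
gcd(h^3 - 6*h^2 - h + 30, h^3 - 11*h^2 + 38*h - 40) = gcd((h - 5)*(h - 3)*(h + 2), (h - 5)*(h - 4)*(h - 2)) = h - 5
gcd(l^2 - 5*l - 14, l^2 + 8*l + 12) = l + 2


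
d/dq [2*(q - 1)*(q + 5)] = 4*q + 8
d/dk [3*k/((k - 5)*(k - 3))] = 3*(15 - k^2)/(k^4 - 16*k^3 + 94*k^2 - 240*k + 225)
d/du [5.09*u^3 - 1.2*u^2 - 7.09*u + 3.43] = 15.27*u^2 - 2.4*u - 7.09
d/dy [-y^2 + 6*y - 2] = 6 - 2*y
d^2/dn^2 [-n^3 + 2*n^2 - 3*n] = 4 - 6*n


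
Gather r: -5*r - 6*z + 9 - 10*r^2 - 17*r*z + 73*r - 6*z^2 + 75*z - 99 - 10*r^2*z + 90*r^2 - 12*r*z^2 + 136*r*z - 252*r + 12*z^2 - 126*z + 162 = r^2*(80 - 10*z) + r*(-12*z^2 + 119*z - 184) + 6*z^2 - 57*z + 72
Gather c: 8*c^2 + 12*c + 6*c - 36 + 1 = 8*c^2 + 18*c - 35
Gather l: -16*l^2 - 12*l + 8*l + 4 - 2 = -16*l^2 - 4*l + 2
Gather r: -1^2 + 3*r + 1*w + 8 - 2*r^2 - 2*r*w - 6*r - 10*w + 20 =-2*r^2 + r*(-2*w - 3) - 9*w + 27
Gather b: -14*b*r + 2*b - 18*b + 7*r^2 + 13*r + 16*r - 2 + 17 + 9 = b*(-14*r - 16) + 7*r^2 + 29*r + 24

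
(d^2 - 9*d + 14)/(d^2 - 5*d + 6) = (d - 7)/(d - 3)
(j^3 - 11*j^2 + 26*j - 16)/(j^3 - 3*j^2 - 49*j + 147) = (j^3 - 11*j^2 + 26*j - 16)/(j^3 - 3*j^2 - 49*j + 147)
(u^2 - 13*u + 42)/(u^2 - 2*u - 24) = (u - 7)/(u + 4)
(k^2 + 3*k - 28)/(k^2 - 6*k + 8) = (k + 7)/(k - 2)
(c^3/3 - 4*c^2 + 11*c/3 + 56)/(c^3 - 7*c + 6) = (c^2 - 15*c + 56)/(3*(c^2 - 3*c + 2))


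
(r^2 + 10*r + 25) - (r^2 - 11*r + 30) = 21*r - 5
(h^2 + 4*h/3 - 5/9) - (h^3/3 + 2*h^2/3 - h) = -h^3/3 + h^2/3 + 7*h/3 - 5/9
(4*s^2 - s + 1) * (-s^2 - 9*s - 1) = -4*s^4 - 35*s^3 + 4*s^2 - 8*s - 1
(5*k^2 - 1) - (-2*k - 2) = 5*k^2 + 2*k + 1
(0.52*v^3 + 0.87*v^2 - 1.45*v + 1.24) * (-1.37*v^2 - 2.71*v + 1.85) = -0.7124*v^5 - 2.6011*v^4 + 0.5908*v^3 + 3.8402*v^2 - 6.0429*v + 2.294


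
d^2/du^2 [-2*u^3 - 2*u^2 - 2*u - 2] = -12*u - 4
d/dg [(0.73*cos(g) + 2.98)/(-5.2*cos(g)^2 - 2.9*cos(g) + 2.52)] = (3.796*sin(g)^2 - 30.992*cos(g) - 14.2776)*sin(g)/(5.2*cos(g)^2 + 2.9*cos(g) - 2.52)^2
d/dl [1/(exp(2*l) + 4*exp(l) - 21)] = 2*(-exp(l) - 2)*exp(l)/(exp(2*l) + 4*exp(l) - 21)^2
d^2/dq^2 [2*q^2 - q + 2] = 4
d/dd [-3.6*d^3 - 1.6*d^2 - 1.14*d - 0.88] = -10.8*d^2 - 3.2*d - 1.14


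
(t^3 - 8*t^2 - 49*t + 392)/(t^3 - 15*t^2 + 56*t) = (t + 7)/t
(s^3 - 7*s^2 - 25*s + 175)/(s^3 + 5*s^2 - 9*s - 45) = (s^2 - 12*s + 35)/(s^2 - 9)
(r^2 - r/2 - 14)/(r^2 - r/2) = (2*r^2 - r - 28)/(r*(2*r - 1))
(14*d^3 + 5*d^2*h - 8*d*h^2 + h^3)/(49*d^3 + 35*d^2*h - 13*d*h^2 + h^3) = (2*d - h)/(7*d - h)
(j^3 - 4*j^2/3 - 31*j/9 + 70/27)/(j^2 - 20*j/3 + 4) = (9*j^2 - 6*j - 35)/(9*(j - 6))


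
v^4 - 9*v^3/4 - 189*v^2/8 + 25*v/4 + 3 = (v - 6)*(v - 1/2)*(v + 1/4)*(v + 4)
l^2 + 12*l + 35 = (l + 5)*(l + 7)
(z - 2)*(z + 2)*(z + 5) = z^3 + 5*z^2 - 4*z - 20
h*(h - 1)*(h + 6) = h^3 + 5*h^2 - 6*h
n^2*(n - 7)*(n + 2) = n^4 - 5*n^3 - 14*n^2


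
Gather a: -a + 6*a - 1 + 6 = 5*a + 5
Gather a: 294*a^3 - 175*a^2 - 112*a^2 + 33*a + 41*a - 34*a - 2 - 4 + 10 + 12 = 294*a^3 - 287*a^2 + 40*a + 16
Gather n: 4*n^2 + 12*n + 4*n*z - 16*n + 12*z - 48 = 4*n^2 + n*(4*z - 4) + 12*z - 48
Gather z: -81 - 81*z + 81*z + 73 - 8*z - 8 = -8*z - 16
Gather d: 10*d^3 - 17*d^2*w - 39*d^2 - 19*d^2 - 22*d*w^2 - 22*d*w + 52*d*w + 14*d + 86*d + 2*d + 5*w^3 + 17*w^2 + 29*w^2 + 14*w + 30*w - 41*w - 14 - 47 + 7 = 10*d^3 + d^2*(-17*w - 58) + d*(-22*w^2 + 30*w + 102) + 5*w^3 + 46*w^2 + 3*w - 54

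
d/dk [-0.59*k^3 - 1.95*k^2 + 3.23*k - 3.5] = -1.77*k^2 - 3.9*k + 3.23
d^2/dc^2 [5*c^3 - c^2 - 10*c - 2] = 30*c - 2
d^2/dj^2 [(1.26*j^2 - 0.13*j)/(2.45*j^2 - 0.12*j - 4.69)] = (7.105427357601e-15*j^4 - 0.81977*j^3 + 86.86818*j^2 - 8.96259*j + 55.5765)/(14.706125*j^6 - 2.1609*j^5 - 84.349335*j^4 + 8.271432*j^3 + 161.468727*j^2 - 7.918596*j - 103.161709)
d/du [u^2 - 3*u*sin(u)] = -3*u*cos(u) + 2*u - 3*sin(u)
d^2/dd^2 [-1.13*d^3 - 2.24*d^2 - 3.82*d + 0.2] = -6.78*d - 4.48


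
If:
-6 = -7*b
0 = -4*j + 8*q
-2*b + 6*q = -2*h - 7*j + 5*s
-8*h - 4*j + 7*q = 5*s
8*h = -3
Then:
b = 6/7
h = -3/8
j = 51/98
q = 51/196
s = 537/980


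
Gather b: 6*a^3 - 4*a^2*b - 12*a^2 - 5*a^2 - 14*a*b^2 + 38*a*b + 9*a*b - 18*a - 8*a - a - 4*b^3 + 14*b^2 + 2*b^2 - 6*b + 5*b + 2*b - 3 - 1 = 6*a^3 - 17*a^2 - 27*a - 4*b^3 + b^2*(16 - 14*a) + b*(-4*a^2 + 47*a + 1) - 4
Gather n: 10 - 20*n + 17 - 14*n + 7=34 - 34*n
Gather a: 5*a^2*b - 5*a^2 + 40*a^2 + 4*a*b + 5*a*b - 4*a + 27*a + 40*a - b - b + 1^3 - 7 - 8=a^2*(5*b + 35) + a*(9*b + 63) - 2*b - 14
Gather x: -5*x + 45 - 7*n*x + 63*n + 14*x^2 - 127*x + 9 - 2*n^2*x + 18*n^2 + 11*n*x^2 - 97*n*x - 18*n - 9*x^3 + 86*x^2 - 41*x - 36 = 18*n^2 + 45*n - 9*x^3 + x^2*(11*n + 100) + x*(-2*n^2 - 104*n - 173) + 18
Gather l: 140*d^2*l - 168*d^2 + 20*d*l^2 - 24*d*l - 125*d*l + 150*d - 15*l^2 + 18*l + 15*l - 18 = -168*d^2 + 150*d + l^2*(20*d - 15) + l*(140*d^2 - 149*d + 33) - 18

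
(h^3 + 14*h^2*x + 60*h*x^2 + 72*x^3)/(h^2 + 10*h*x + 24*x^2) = (h^2 + 8*h*x + 12*x^2)/(h + 4*x)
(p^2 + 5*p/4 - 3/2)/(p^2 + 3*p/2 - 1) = (4*p - 3)/(2*(2*p - 1))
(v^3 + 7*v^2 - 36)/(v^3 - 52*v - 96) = (v^2 + v - 6)/(v^2 - 6*v - 16)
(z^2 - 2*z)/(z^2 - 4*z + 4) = z/(z - 2)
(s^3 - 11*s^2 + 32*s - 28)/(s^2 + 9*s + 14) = (s^3 - 11*s^2 + 32*s - 28)/(s^2 + 9*s + 14)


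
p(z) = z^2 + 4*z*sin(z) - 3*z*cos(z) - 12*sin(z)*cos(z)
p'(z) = 3*z*sin(z) + 4*z*cos(z) + 2*z + 12*sin(z)^2 + 4*sin(z) - 12*cos(z)^2 - 3*cos(z)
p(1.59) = 9.21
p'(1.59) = 23.88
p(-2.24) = 2.04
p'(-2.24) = 7.84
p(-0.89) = 11.11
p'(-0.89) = -4.45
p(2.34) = 23.08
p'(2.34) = 8.56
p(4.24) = 3.80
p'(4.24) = -5.73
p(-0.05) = 0.76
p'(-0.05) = -15.43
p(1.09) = -1.38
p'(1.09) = 16.12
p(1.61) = 9.69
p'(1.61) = 23.87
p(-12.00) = 143.19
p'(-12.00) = -89.30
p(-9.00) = 66.73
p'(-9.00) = 19.09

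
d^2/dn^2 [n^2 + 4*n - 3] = 2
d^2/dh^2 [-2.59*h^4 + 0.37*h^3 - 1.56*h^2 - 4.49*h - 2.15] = -31.08*h^2 + 2.22*h - 3.12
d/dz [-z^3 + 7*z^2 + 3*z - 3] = -3*z^2 + 14*z + 3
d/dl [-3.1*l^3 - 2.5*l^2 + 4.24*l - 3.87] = -9.3*l^2 - 5.0*l + 4.24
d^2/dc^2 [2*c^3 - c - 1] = 12*c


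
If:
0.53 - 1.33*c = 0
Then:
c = 0.40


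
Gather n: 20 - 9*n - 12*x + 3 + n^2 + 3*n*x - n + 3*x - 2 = n^2 + n*(3*x - 10) - 9*x + 21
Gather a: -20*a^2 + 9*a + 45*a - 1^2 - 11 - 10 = -20*a^2 + 54*a - 22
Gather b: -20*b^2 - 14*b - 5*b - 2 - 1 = -20*b^2 - 19*b - 3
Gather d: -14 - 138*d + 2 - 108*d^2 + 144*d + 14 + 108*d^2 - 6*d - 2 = 0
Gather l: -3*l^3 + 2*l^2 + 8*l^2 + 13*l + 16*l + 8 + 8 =-3*l^3 + 10*l^2 + 29*l + 16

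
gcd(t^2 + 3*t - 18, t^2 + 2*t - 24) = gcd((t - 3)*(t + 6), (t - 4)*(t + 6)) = t + 6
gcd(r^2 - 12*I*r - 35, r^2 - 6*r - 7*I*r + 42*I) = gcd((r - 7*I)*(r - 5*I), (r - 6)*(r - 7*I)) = r - 7*I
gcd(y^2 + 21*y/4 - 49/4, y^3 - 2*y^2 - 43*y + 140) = y + 7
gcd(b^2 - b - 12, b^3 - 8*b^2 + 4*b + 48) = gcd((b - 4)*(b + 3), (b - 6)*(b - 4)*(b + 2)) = b - 4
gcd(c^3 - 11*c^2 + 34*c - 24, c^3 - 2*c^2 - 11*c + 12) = c^2 - 5*c + 4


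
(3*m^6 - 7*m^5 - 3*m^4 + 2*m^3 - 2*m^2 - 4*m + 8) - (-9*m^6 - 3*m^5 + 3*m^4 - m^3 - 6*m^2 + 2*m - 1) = 12*m^6 - 4*m^5 - 6*m^4 + 3*m^3 + 4*m^2 - 6*m + 9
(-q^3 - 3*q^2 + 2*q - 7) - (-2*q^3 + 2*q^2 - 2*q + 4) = q^3 - 5*q^2 + 4*q - 11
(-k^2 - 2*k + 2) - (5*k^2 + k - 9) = -6*k^2 - 3*k + 11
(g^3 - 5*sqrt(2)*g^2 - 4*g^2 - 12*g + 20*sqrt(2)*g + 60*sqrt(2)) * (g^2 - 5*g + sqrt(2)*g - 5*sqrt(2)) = g^5 - 9*g^4 - 4*sqrt(2)*g^4 - 2*g^3 + 36*sqrt(2)*g^3 - 32*sqrt(2)*g^2 + 150*g^2 - 240*sqrt(2)*g - 80*g - 600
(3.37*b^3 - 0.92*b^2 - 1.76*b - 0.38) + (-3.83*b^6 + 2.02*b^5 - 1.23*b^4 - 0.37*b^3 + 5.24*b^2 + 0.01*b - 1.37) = -3.83*b^6 + 2.02*b^5 - 1.23*b^4 + 3.0*b^3 + 4.32*b^2 - 1.75*b - 1.75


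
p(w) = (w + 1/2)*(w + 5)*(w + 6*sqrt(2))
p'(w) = (w + 1/2)*(w + 5) + (w + 1/2)*(w + 6*sqrt(2)) + (w + 5)*(w + 6*sqrt(2))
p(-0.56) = -2.11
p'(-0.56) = 34.45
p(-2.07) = -29.51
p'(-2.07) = 4.12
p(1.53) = 132.76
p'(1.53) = 98.99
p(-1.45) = -23.73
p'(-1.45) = 14.92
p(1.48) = 127.86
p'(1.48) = 97.14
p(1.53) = 132.76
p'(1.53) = 98.99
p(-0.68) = -6.07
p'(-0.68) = 31.54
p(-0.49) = 0.36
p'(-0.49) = 36.18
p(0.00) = 21.21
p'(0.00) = 49.17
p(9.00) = 2325.54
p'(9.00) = 543.90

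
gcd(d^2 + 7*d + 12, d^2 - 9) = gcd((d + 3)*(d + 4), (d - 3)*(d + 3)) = d + 3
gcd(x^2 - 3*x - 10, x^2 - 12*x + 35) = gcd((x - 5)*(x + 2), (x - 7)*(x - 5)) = x - 5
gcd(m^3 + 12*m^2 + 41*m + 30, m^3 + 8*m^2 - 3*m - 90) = m^2 + 11*m + 30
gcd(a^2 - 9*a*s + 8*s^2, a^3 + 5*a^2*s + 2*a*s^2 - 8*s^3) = -a + s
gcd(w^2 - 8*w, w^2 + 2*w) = w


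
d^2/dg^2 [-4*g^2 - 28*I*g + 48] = -8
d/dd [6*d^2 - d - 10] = 12*d - 1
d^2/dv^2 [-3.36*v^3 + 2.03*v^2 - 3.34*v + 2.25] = 4.06 - 20.16*v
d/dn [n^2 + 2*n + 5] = 2*n + 2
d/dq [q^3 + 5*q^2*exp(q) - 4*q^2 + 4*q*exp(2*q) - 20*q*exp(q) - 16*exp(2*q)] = 5*q^2*exp(q) + 3*q^2 + 8*q*exp(2*q) - 10*q*exp(q) - 8*q - 28*exp(2*q) - 20*exp(q)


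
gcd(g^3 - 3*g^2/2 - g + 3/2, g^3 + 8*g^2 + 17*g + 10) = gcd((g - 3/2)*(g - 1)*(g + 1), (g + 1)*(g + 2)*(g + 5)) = g + 1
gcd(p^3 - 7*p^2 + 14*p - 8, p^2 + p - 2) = p - 1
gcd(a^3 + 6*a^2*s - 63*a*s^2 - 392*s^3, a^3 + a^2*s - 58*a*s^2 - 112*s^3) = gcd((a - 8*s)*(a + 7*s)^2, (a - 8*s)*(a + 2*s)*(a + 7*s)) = -a^2 + a*s + 56*s^2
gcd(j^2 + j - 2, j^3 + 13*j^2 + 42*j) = 1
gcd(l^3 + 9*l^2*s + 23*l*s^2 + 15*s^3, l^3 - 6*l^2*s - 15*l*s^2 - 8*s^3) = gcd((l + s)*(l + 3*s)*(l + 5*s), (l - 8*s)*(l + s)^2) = l + s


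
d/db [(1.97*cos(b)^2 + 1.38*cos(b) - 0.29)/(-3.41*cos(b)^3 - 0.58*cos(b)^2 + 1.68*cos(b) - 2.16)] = (-6.7177*cos(b)^4 - 9.4116*cos(b)^3 - 1.1433*cos(b)^2 + 8.8468*cos(b) + 2.4936)*sin(b)/(11.6281*cos(b)^6 + 3.9556*cos(b)^5 - 11.1212*cos(b)^4 + 12.7824*cos(b)^3 + 5.328*cos(b)^2 - 7.2576*cos(b) + 4.6656)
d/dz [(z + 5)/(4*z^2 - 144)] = (z^2 - 2*z*(z + 5) - 36)/(4*(z^2 - 36)^2)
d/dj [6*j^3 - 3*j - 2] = 18*j^2 - 3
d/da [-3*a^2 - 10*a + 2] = -6*a - 10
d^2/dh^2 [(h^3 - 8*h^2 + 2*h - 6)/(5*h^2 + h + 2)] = 6*(27*h^3 - 68*h^2 - 46*h + 6)/(125*h^6 + 75*h^5 + 165*h^4 + 61*h^3 + 66*h^2 + 12*h + 8)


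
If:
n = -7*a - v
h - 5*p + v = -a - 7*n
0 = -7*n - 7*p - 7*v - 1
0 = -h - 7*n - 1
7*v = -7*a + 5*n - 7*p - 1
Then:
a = -24/3493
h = -485/499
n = -2/499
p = -667/3493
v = 26/499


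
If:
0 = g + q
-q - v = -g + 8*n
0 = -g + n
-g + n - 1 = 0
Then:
No Solution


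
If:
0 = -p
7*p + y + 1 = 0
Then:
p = 0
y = -1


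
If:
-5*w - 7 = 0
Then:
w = -7/5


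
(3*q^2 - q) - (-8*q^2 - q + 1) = 11*q^2 - 1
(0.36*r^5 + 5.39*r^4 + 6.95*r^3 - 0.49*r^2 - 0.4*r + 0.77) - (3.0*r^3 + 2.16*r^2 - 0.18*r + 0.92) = 0.36*r^5 + 5.39*r^4 + 3.95*r^3 - 2.65*r^2 - 0.22*r - 0.15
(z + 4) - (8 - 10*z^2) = 10*z^2 + z - 4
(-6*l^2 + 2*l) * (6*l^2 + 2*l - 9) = -36*l^4 + 58*l^2 - 18*l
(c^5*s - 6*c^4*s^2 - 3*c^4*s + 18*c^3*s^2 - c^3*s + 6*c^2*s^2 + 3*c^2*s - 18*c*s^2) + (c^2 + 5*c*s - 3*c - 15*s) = c^5*s - 6*c^4*s^2 - 3*c^4*s + 18*c^3*s^2 - c^3*s + 6*c^2*s^2 + 3*c^2*s + c^2 - 18*c*s^2 + 5*c*s - 3*c - 15*s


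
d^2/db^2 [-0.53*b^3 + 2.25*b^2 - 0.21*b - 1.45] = 4.5 - 3.18*b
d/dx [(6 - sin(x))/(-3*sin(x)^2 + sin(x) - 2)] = (-3*sin(x)^2 + 36*sin(x) - 4)*cos(x)/(3*sin(x)^2 - sin(x) + 2)^2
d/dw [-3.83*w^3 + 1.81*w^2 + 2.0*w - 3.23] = -11.49*w^2 + 3.62*w + 2.0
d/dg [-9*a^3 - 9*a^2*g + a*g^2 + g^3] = -9*a^2 + 2*a*g + 3*g^2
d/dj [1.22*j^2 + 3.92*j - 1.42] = 2.44*j + 3.92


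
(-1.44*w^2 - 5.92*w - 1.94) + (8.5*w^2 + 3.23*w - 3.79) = 7.06*w^2 - 2.69*w - 5.73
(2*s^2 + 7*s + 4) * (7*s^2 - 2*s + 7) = 14*s^4 + 45*s^3 + 28*s^2 + 41*s + 28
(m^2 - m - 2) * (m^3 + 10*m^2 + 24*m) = m^5 + 9*m^4 + 12*m^3 - 44*m^2 - 48*m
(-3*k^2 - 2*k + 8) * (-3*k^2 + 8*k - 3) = 9*k^4 - 18*k^3 - 31*k^2 + 70*k - 24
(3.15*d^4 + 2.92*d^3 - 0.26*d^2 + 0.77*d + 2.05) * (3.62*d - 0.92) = 11.403*d^5 + 7.6724*d^4 - 3.6276*d^3 + 3.0266*d^2 + 6.7126*d - 1.886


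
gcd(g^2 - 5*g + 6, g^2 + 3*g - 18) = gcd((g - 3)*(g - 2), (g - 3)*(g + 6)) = g - 3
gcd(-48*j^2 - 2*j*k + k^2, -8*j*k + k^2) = 8*j - k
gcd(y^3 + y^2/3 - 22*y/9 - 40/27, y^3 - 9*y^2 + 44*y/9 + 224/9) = y + 4/3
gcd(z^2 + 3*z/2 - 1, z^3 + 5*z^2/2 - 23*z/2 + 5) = z - 1/2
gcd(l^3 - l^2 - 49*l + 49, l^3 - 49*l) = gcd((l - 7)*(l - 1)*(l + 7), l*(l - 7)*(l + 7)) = l^2 - 49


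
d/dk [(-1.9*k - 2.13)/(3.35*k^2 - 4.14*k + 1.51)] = (6.365*k^2 + 14.271*k - 11.6872)/(11.2225*k^4 - 27.738*k^3 + 27.2566*k^2 - 12.5028*k + 2.2801)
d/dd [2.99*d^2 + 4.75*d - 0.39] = 5.98*d + 4.75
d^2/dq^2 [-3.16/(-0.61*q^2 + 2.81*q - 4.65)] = (-2.351672*q^2 + 10.833112*q + 3.16*(1.22*q - 2.81)*(2.44*q - 5.62) - 17.92668)/(0.61*q^2 - 2.81*q + 4.65)^3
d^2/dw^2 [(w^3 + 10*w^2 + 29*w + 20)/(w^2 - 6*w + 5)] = 120*(2*w^3 - 3*w^2 - 12*w + 29)/(w^6 - 18*w^5 + 123*w^4 - 396*w^3 + 615*w^2 - 450*w + 125)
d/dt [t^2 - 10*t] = 2*t - 10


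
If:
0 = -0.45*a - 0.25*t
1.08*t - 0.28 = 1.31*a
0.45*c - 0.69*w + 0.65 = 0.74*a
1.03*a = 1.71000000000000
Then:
No Solution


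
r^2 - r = r*(r - 1)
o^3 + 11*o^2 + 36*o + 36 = (o + 2)*(o + 3)*(o + 6)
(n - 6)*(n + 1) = n^2 - 5*n - 6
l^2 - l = l*(l - 1)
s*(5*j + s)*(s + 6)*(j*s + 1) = 5*j^2*s^3 + 30*j^2*s^2 + j*s^4 + 6*j*s^3 + 5*j*s^2 + 30*j*s + s^3 + 6*s^2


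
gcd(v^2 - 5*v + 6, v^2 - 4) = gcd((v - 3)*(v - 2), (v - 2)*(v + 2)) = v - 2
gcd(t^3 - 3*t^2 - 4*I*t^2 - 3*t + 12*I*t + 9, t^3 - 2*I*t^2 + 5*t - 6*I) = t^2 - 4*I*t - 3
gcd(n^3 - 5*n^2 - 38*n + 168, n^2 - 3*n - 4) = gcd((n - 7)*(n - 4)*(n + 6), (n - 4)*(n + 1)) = n - 4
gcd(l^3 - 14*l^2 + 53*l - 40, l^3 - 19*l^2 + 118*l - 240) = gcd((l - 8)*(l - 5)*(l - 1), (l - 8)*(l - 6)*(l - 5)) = l^2 - 13*l + 40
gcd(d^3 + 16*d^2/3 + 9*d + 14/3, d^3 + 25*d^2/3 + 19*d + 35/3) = d^2 + 10*d/3 + 7/3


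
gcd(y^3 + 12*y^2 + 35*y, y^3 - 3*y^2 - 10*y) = y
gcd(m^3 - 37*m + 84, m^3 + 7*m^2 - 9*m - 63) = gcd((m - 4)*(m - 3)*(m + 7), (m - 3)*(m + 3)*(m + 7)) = m^2 + 4*m - 21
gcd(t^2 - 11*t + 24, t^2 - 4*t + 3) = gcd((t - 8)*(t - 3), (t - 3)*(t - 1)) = t - 3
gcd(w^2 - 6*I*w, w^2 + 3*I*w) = w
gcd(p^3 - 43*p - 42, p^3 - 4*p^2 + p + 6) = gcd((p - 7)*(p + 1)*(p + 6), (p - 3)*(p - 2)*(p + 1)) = p + 1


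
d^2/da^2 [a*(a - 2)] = 2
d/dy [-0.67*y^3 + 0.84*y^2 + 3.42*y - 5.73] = -2.01*y^2 + 1.68*y + 3.42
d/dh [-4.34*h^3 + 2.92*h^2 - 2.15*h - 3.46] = -13.02*h^2 + 5.84*h - 2.15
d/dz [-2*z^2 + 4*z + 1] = 4 - 4*z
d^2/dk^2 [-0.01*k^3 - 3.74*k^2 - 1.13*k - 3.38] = -0.06*k - 7.48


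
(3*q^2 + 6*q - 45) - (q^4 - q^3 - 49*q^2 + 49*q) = -q^4 + q^3 + 52*q^2 - 43*q - 45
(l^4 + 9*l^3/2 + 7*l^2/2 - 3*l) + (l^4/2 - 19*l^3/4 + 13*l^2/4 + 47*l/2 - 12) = 3*l^4/2 - l^3/4 + 27*l^2/4 + 41*l/2 - 12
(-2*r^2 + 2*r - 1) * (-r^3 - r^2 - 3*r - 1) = 2*r^5 + 5*r^3 - 3*r^2 + r + 1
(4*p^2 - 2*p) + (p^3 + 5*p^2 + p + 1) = p^3 + 9*p^2 - p + 1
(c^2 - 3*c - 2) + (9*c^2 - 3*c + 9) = 10*c^2 - 6*c + 7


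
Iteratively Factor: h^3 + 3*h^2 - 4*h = (h - 1)*(h^2 + 4*h) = h*(h - 1)*(h + 4)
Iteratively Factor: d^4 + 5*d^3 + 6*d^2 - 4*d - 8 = (d + 2)*(d^3 + 3*d^2 - 4) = (d + 2)^2*(d^2 + d - 2) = (d + 2)^3*(d - 1)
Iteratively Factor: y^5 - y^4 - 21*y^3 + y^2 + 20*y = (y + 1)*(y^4 - 2*y^3 - 19*y^2 + 20*y) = (y + 1)*(y + 4)*(y^3 - 6*y^2 + 5*y) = (y - 1)*(y + 1)*(y + 4)*(y^2 - 5*y) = y*(y - 1)*(y + 1)*(y + 4)*(y - 5)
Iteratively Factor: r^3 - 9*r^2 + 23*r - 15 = (r - 1)*(r^2 - 8*r + 15) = (r - 5)*(r - 1)*(r - 3)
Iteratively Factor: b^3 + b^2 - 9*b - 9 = (b + 1)*(b^2 - 9) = (b - 3)*(b + 1)*(b + 3)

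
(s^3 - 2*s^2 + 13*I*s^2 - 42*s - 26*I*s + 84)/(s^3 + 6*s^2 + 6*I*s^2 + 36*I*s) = (s^2 + s*(-2 + 7*I) - 14*I)/(s*(s + 6))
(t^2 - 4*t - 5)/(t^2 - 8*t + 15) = (t + 1)/(t - 3)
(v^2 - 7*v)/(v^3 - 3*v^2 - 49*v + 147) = v/(v^2 + 4*v - 21)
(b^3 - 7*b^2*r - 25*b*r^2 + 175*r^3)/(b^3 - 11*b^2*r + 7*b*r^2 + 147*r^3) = (-b^2 + 25*r^2)/(-b^2 + 4*b*r + 21*r^2)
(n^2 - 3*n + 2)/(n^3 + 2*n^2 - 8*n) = (n - 1)/(n*(n + 4))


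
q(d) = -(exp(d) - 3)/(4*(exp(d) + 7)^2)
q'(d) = (exp(d) - 3)*exp(d)/(2*(exp(d) + 7)^3) - exp(d)/(4*(exp(d) + 7)^2)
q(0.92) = 0.00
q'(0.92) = -0.01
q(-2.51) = 0.01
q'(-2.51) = -0.00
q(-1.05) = 0.01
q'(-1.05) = -0.00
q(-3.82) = 0.02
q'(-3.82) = -0.00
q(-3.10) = 0.01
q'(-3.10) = -0.00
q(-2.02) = 0.01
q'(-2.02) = -0.00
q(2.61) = -0.01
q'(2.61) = 0.00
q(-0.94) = 0.01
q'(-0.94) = -0.00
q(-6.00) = 0.02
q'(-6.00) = 0.00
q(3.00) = -0.00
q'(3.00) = 0.00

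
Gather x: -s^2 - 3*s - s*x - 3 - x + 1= -s^2 - 3*s + x*(-s - 1) - 2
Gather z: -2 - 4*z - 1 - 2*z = -6*z - 3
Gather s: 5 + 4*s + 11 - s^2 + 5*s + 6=-s^2 + 9*s + 22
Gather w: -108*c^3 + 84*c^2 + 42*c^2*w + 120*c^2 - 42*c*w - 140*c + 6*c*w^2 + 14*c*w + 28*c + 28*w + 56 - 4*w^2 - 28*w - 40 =-108*c^3 + 204*c^2 - 112*c + w^2*(6*c - 4) + w*(42*c^2 - 28*c) + 16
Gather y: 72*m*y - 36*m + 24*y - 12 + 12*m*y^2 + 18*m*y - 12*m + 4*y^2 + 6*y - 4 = -48*m + y^2*(12*m + 4) + y*(90*m + 30) - 16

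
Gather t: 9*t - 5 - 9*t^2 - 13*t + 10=-9*t^2 - 4*t + 5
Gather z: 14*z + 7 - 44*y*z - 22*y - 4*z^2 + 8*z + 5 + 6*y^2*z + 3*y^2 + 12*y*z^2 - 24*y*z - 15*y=3*y^2 - 37*y + z^2*(12*y - 4) + z*(6*y^2 - 68*y + 22) + 12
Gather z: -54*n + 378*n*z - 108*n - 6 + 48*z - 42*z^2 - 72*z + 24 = -162*n - 42*z^2 + z*(378*n - 24) + 18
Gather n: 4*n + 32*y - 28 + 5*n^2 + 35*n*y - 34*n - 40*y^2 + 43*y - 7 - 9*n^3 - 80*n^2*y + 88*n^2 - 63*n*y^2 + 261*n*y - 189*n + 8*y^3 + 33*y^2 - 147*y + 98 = -9*n^3 + n^2*(93 - 80*y) + n*(-63*y^2 + 296*y - 219) + 8*y^3 - 7*y^2 - 72*y + 63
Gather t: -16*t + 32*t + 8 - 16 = 16*t - 8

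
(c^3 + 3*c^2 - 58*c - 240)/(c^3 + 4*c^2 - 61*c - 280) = (c + 6)/(c + 7)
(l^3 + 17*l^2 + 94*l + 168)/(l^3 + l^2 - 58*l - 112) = (l^2 + 10*l + 24)/(l^2 - 6*l - 16)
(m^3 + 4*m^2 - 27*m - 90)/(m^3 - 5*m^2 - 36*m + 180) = (m + 3)/(m - 6)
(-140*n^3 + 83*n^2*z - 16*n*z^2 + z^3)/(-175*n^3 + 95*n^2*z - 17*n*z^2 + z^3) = (-4*n + z)/(-5*n + z)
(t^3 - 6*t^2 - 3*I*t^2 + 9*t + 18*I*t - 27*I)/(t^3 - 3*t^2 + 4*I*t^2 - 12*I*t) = (t^2 - 3*t*(1 + I) + 9*I)/(t*(t + 4*I))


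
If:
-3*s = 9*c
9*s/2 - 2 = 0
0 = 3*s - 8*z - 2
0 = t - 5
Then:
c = -4/27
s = 4/9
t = 5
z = -1/12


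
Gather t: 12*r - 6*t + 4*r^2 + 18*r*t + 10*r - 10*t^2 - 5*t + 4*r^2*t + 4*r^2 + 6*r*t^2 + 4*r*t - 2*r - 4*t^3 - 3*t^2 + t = 8*r^2 + 20*r - 4*t^3 + t^2*(6*r - 13) + t*(4*r^2 + 22*r - 10)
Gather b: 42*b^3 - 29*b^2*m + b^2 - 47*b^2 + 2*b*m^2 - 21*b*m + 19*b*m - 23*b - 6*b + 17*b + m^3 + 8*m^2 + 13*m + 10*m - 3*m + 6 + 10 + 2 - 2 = 42*b^3 + b^2*(-29*m - 46) + b*(2*m^2 - 2*m - 12) + m^3 + 8*m^2 + 20*m + 16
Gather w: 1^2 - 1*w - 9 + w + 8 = 0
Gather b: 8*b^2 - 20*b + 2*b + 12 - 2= 8*b^2 - 18*b + 10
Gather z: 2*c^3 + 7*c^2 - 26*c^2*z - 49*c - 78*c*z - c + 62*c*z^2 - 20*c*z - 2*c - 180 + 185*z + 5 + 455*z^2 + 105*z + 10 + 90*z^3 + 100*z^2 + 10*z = 2*c^3 + 7*c^2 - 52*c + 90*z^3 + z^2*(62*c + 555) + z*(-26*c^2 - 98*c + 300) - 165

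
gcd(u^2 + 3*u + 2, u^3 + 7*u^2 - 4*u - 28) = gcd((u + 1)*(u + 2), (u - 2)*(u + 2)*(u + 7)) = u + 2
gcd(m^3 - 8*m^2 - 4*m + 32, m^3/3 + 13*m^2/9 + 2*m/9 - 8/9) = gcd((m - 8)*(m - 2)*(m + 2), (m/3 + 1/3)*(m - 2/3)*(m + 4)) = 1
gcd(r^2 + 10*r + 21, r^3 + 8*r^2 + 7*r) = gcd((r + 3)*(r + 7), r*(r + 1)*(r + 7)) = r + 7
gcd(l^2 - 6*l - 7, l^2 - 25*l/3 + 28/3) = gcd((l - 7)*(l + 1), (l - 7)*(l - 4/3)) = l - 7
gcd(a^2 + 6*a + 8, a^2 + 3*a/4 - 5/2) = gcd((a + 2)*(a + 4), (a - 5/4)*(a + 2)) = a + 2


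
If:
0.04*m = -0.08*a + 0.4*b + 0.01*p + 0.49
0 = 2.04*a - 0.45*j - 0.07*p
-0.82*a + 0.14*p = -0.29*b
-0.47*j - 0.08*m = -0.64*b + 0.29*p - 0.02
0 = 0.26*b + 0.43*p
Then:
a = -0.47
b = -1.88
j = -2.31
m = -5.34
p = 1.14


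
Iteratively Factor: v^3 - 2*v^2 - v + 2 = (v - 1)*(v^2 - v - 2) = (v - 1)*(v + 1)*(v - 2)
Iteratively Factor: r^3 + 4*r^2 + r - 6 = (r + 3)*(r^2 + r - 2) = (r + 2)*(r + 3)*(r - 1)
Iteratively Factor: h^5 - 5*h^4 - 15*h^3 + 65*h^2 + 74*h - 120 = (h - 5)*(h^4 - 15*h^2 - 10*h + 24) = (h - 5)*(h + 2)*(h^3 - 2*h^2 - 11*h + 12) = (h - 5)*(h + 2)*(h + 3)*(h^2 - 5*h + 4) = (h - 5)*(h - 4)*(h + 2)*(h + 3)*(h - 1)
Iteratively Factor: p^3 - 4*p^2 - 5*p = (p + 1)*(p^2 - 5*p) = (p - 5)*(p + 1)*(p)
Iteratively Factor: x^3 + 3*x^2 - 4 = (x + 2)*(x^2 + x - 2) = (x + 2)^2*(x - 1)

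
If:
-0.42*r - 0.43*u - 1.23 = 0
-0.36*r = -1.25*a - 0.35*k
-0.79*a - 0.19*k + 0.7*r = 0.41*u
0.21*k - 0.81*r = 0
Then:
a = 0.94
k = -4.55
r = -1.18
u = -1.71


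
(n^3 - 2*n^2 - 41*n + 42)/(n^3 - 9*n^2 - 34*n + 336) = (n - 1)/(n - 8)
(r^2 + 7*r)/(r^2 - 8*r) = (r + 7)/(r - 8)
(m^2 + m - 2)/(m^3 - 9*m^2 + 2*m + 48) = (m - 1)/(m^2 - 11*m + 24)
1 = 1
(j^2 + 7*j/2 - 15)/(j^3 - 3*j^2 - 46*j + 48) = (j - 5/2)/(j^2 - 9*j + 8)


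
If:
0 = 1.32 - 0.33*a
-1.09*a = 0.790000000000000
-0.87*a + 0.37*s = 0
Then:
No Solution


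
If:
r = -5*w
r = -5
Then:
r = -5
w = 1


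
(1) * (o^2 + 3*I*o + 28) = o^2 + 3*I*o + 28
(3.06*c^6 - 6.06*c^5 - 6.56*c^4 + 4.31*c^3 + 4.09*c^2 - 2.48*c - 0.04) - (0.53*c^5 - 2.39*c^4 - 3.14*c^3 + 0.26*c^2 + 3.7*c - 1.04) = 3.06*c^6 - 6.59*c^5 - 4.17*c^4 + 7.45*c^3 + 3.83*c^2 - 6.18*c + 1.0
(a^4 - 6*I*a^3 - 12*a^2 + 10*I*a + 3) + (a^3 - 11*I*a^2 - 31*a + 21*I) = a^4 + a^3 - 6*I*a^3 - 12*a^2 - 11*I*a^2 - 31*a + 10*I*a + 3 + 21*I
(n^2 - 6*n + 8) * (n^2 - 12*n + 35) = n^4 - 18*n^3 + 115*n^2 - 306*n + 280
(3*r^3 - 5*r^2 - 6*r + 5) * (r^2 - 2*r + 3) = 3*r^5 - 11*r^4 + 13*r^3 + 2*r^2 - 28*r + 15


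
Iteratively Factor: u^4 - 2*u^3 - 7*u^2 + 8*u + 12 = (u + 1)*(u^3 - 3*u^2 - 4*u + 12) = (u - 3)*(u + 1)*(u^2 - 4) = (u - 3)*(u - 2)*(u + 1)*(u + 2)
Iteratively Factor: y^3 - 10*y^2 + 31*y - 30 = (y - 2)*(y^2 - 8*y + 15) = (y - 5)*(y - 2)*(y - 3)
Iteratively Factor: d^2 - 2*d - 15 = (d - 5)*(d + 3)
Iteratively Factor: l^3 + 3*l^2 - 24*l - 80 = (l - 5)*(l^2 + 8*l + 16) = (l - 5)*(l + 4)*(l + 4)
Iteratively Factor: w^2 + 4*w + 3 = (w + 1)*(w + 3)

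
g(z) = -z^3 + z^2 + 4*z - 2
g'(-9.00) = -257.00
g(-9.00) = 772.00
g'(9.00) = -221.00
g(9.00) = -614.00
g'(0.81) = 3.65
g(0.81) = 1.36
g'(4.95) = -59.61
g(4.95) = -78.98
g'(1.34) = 1.29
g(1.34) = 2.75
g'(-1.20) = -2.72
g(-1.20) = -3.63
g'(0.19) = 4.27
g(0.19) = -1.21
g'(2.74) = -13.04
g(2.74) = -4.10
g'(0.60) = 4.12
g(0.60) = 0.54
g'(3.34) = -22.79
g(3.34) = -14.74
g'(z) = -3*z^2 + 2*z + 4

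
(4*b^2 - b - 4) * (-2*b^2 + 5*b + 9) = -8*b^4 + 22*b^3 + 39*b^2 - 29*b - 36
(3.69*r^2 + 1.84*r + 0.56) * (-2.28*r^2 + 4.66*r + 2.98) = -8.4132*r^4 + 13.0002*r^3 + 18.2938*r^2 + 8.0928*r + 1.6688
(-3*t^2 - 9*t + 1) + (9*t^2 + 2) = 6*t^2 - 9*t + 3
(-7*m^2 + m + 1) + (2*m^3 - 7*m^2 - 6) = 2*m^3 - 14*m^2 + m - 5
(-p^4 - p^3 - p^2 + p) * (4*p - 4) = -4*p^5 + 8*p^2 - 4*p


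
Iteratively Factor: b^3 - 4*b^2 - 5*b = (b - 5)*(b^2 + b) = b*(b - 5)*(b + 1)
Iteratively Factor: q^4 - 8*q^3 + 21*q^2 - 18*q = (q)*(q^3 - 8*q^2 + 21*q - 18) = q*(q - 2)*(q^2 - 6*q + 9) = q*(q - 3)*(q - 2)*(q - 3)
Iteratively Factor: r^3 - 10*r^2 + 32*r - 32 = (r - 2)*(r^2 - 8*r + 16) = (r - 4)*(r - 2)*(r - 4)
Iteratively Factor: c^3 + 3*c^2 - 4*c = (c - 1)*(c^2 + 4*c) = (c - 1)*(c + 4)*(c)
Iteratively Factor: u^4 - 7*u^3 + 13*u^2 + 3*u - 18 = (u - 3)*(u^3 - 4*u^2 + u + 6) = (u - 3)*(u + 1)*(u^2 - 5*u + 6) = (u - 3)^2*(u + 1)*(u - 2)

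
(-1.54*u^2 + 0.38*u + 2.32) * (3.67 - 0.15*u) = 0.231*u^3 - 5.7088*u^2 + 1.0466*u + 8.5144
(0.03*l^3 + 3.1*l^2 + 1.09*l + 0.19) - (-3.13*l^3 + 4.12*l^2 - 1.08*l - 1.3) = 3.16*l^3 - 1.02*l^2 + 2.17*l + 1.49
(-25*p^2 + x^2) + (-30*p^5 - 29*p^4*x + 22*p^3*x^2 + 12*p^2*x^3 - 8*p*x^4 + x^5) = -30*p^5 - 29*p^4*x + 22*p^3*x^2 + 12*p^2*x^3 - 25*p^2 - 8*p*x^4 + x^5 + x^2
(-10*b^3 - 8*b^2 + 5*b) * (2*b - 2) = -20*b^4 + 4*b^3 + 26*b^2 - 10*b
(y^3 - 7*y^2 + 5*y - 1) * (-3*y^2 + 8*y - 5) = -3*y^5 + 29*y^4 - 76*y^3 + 78*y^2 - 33*y + 5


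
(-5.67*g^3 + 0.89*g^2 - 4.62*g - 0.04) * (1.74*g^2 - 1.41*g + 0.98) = -9.8658*g^5 + 9.5433*g^4 - 14.8503*g^3 + 7.3168*g^2 - 4.4712*g - 0.0392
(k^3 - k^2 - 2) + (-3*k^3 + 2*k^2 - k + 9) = -2*k^3 + k^2 - k + 7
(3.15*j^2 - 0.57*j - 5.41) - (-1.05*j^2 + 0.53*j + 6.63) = 4.2*j^2 - 1.1*j - 12.04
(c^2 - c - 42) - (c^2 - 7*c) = 6*c - 42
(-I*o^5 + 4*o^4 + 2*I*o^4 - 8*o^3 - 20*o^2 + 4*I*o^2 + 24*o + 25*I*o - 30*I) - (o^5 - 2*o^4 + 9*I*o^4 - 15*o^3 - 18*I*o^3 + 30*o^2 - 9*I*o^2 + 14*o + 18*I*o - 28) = -o^5 - I*o^5 + 6*o^4 - 7*I*o^4 + 7*o^3 + 18*I*o^3 - 50*o^2 + 13*I*o^2 + 10*o + 7*I*o + 28 - 30*I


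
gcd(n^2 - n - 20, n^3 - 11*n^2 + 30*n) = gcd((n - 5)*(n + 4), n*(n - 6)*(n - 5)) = n - 5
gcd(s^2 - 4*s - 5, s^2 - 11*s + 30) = s - 5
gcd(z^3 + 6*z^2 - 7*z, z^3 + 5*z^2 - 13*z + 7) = z^2 + 6*z - 7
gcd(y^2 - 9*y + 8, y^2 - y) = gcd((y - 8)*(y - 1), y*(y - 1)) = y - 1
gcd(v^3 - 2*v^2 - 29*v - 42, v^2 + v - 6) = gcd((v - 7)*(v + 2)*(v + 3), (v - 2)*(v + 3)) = v + 3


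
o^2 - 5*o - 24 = (o - 8)*(o + 3)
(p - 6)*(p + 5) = p^2 - p - 30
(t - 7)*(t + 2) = t^2 - 5*t - 14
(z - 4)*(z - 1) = z^2 - 5*z + 4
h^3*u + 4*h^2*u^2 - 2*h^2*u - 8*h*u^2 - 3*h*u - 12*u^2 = (h - 3)*(h + 4*u)*(h*u + u)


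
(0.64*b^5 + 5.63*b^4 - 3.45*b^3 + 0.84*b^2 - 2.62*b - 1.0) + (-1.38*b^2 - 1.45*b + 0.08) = 0.64*b^5 + 5.63*b^4 - 3.45*b^3 - 0.54*b^2 - 4.07*b - 0.92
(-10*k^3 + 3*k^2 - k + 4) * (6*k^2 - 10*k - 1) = -60*k^5 + 118*k^4 - 26*k^3 + 31*k^2 - 39*k - 4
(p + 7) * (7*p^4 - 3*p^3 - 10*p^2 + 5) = 7*p^5 + 46*p^4 - 31*p^3 - 70*p^2 + 5*p + 35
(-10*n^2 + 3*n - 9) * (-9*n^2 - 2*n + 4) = 90*n^4 - 7*n^3 + 35*n^2 + 30*n - 36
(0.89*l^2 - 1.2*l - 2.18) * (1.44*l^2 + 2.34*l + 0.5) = 1.2816*l^4 + 0.3546*l^3 - 5.5022*l^2 - 5.7012*l - 1.09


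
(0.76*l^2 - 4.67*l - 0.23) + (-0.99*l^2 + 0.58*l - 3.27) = -0.23*l^2 - 4.09*l - 3.5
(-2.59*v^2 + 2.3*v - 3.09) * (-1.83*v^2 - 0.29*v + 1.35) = 4.7397*v^4 - 3.4579*v^3 + 1.4912*v^2 + 4.0011*v - 4.1715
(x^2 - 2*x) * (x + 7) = x^3 + 5*x^2 - 14*x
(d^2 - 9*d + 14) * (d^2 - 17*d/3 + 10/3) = d^4 - 44*d^3/3 + 205*d^2/3 - 328*d/3 + 140/3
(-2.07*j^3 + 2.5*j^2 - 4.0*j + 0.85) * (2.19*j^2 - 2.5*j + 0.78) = -4.5333*j^5 + 10.65*j^4 - 16.6246*j^3 + 13.8115*j^2 - 5.245*j + 0.663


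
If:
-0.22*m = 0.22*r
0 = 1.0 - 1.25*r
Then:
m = -0.80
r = 0.80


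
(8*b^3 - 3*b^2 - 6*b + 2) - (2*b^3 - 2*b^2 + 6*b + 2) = 6*b^3 - b^2 - 12*b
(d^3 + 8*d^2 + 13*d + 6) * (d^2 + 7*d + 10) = d^5 + 15*d^4 + 79*d^3 + 177*d^2 + 172*d + 60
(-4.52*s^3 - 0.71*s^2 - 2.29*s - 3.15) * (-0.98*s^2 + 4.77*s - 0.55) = 4.4296*s^5 - 20.8646*s^4 + 1.3435*s^3 - 7.4458*s^2 - 13.766*s + 1.7325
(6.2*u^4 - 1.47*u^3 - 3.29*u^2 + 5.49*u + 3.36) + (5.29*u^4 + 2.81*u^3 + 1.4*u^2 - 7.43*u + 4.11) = 11.49*u^4 + 1.34*u^3 - 1.89*u^2 - 1.94*u + 7.47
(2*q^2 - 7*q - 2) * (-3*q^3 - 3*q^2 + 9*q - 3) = -6*q^5 + 15*q^4 + 45*q^3 - 63*q^2 + 3*q + 6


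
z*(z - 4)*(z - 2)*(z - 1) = z^4 - 7*z^3 + 14*z^2 - 8*z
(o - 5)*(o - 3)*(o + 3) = o^3 - 5*o^2 - 9*o + 45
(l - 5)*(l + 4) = l^2 - l - 20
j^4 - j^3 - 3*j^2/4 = j^2*(j - 3/2)*(j + 1/2)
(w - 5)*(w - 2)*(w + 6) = w^3 - w^2 - 32*w + 60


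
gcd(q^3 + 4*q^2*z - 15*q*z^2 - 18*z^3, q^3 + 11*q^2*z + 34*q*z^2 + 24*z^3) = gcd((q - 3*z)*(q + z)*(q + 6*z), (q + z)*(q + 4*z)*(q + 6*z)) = q^2 + 7*q*z + 6*z^2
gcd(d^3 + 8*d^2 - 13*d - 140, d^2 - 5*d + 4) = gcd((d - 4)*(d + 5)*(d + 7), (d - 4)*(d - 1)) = d - 4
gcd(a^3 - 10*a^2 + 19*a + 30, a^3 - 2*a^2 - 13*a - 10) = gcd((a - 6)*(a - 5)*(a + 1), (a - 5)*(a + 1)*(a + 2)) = a^2 - 4*a - 5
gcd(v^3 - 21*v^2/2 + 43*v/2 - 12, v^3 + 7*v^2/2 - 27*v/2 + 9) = v^2 - 5*v/2 + 3/2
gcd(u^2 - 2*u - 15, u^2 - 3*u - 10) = u - 5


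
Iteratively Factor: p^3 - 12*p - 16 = (p + 2)*(p^2 - 2*p - 8) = (p + 2)^2*(p - 4)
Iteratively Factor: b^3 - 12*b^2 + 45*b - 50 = (b - 2)*(b^2 - 10*b + 25) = (b - 5)*(b - 2)*(b - 5)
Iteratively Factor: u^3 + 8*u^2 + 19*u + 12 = (u + 1)*(u^2 + 7*u + 12) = (u + 1)*(u + 3)*(u + 4)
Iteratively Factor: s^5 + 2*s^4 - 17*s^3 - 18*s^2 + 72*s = (s - 3)*(s^4 + 5*s^3 - 2*s^2 - 24*s) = s*(s - 3)*(s^3 + 5*s^2 - 2*s - 24) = s*(s - 3)*(s + 3)*(s^2 + 2*s - 8) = s*(s - 3)*(s - 2)*(s + 3)*(s + 4)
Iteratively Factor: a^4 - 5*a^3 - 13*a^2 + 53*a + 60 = (a + 3)*(a^3 - 8*a^2 + 11*a + 20) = (a - 5)*(a + 3)*(a^2 - 3*a - 4) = (a - 5)*(a - 4)*(a + 3)*(a + 1)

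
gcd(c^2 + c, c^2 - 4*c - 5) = c + 1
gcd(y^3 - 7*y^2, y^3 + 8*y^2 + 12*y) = y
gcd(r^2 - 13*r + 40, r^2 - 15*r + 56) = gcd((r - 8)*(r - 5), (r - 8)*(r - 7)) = r - 8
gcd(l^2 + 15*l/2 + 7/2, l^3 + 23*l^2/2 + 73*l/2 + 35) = l + 7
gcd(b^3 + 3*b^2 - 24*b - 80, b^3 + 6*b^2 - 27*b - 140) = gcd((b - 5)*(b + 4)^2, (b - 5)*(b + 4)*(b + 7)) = b^2 - b - 20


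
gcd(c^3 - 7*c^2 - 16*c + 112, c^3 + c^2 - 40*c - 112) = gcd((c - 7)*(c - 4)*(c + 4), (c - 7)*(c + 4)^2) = c^2 - 3*c - 28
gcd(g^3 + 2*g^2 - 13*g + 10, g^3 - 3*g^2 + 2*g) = g^2 - 3*g + 2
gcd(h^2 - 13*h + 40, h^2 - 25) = h - 5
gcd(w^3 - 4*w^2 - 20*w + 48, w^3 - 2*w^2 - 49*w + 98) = w - 2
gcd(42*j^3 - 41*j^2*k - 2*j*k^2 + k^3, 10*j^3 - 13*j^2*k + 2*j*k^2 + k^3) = j - k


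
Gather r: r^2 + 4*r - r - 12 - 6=r^2 + 3*r - 18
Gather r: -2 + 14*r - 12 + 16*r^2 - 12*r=16*r^2 + 2*r - 14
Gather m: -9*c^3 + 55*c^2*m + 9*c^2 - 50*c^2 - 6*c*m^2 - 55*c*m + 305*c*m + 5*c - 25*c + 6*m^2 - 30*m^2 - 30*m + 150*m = -9*c^3 - 41*c^2 - 20*c + m^2*(-6*c - 24) + m*(55*c^2 + 250*c + 120)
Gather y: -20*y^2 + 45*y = -20*y^2 + 45*y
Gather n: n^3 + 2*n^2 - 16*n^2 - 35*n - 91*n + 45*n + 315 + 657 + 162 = n^3 - 14*n^2 - 81*n + 1134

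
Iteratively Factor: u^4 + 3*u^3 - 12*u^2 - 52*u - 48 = (u + 3)*(u^3 - 12*u - 16) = (u + 2)*(u + 3)*(u^2 - 2*u - 8) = (u + 2)^2*(u + 3)*(u - 4)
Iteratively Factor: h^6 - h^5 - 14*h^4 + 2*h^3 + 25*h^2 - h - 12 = (h + 1)*(h^5 - 2*h^4 - 12*h^3 + 14*h^2 + 11*h - 12) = (h - 4)*(h + 1)*(h^4 + 2*h^3 - 4*h^2 - 2*h + 3) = (h - 4)*(h - 1)*(h + 1)*(h^3 + 3*h^2 - h - 3) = (h - 4)*(h - 1)*(h + 1)*(h + 3)*(h^2 - 1) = (h - 4)*(h - 1)^2*(h + 1)*(h + 3)*(h + 1)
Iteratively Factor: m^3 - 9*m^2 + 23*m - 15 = (m - 5)*(m^2 - 4*m + 3) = (m - 5)*(m - 1)*(m - 3)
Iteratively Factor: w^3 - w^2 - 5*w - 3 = (w + 1)*(w^2 - 2*w - 3) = (w - 3)*(w + 1)*(w + 1)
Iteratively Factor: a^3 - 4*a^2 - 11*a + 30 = (a - 2)*(a^2 - 2*a - 15) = (a - 5)*(a - 2)*(a + 3)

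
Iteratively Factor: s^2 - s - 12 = (s + 3)*(s - 4)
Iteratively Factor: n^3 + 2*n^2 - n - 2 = (n - 1)*(n^2 + 3*n + 2) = (n - 1)*(n + 1)*(n + 2)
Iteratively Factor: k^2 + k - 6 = (k + 3)*(k - 2)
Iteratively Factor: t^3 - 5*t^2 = (t)*(t^2 - 5*t) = t^2*(t - 5)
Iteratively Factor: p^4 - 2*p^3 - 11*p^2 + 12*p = (p - 4)*(p^3 + 2*p^2 - 3*p) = p*(p - 4)*(p^2 + 2*p - 3) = p*(p - 4)*(p - 1)*(p + 3)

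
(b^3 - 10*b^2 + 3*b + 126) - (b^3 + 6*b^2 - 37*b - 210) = -16*b^2 + 40*b + 336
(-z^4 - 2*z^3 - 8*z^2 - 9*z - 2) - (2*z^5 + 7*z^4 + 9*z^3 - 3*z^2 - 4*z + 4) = -2*z^5 - 8*z^4 - 11*z^3 - 5*z^2 - 5*z - 6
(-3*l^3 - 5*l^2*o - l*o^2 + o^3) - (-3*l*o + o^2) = -3*l^3 - 5*l^2*o - l*o^2 + 3*l*o + o^3 - o^2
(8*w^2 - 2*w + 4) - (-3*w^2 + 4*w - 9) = 11*w^2 - 6*w + 13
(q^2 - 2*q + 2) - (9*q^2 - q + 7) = -8*q^2 - q - 5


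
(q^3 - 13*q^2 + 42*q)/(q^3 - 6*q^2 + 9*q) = (q^2 - 13*q + 42)/(q^2 - 6*q + 9)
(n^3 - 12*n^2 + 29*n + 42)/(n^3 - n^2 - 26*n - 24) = (n - 7)/(n + 4)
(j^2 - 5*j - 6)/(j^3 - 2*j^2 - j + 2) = (j - 6)/(j^2 - 3*j + 2)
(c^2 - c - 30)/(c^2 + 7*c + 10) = (c - 6)/(c + 2)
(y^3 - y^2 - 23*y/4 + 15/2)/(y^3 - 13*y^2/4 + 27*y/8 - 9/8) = 2*(2*y^2 + y - 10)/(4*y^2 - 7*y + 3)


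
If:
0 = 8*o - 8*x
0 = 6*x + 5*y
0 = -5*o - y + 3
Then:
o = 15/19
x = 15/19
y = -18/19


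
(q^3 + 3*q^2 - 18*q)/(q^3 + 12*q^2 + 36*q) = (q - 3)/(q + 6)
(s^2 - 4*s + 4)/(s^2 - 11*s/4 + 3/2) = 4*(s - 2)/(4*s - 3)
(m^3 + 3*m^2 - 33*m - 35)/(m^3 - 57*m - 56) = (m - 5)/(m - 8)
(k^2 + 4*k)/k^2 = (k + 4)/k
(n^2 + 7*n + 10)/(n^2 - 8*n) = (n^2 + 7*n + 10)/(n*(n - 8))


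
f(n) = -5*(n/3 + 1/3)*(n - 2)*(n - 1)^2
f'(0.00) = -5.00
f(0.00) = 3.33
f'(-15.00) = 25920.00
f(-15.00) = -101546.67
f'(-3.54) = 490.52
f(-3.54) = -483.40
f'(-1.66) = 72.36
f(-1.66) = -28.49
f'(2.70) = -35.87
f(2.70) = -12.48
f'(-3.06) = 336.67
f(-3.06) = -286.36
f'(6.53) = -1243.45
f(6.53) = -1738.57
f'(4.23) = -255.29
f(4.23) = -202.80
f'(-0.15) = -4.14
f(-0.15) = 4.03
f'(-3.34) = 421.87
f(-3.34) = -392.27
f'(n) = -5*(n/3 + 1/3)*(n - 2)*(2*n - 2) - 5*(n/3 + 1/3)*(n - 1)^2 - 5*(n - 2)*(n - 1)^2/3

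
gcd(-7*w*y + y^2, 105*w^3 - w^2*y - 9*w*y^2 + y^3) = -7*w + y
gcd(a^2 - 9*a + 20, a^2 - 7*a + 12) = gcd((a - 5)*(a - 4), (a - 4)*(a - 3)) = a - 4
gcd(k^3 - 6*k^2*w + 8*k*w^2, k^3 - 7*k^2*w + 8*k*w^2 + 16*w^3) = -k + 4*w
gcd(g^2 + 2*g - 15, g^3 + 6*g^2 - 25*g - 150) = g + 5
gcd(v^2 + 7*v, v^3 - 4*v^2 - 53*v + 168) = v + 7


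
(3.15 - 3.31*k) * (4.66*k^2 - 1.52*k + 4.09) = -15.4246*k^3 + 19.7102*k^2 - 18.3259*k + 12.8835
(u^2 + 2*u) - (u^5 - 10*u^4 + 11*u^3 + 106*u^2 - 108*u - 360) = -u^5 + 10*u^4 - 11*u^3 - 105*u^2 + 110*u + 360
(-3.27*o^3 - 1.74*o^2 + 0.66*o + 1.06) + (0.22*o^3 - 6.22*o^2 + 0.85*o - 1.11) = -3.05*o^3 - 7.96*o^2 + 1.51*o - 0.05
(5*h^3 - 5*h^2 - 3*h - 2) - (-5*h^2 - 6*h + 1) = 5*h^3 + 3*h - 3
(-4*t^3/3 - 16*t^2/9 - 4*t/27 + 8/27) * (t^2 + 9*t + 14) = -4*t^5/3 - 124*t^4/9 - 940*t^3/27 - 700*t^2/27 + 16*t/27 + 112/27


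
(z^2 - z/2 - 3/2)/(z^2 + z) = (z - 3/2)/z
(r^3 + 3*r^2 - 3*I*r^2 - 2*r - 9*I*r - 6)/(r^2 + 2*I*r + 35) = (r^3 + 3*r^2*(1 - I) - r*(2 + 9*I) - 6)/(r^2 + 2*I*r + 35)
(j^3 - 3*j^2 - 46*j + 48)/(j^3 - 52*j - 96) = (j - 1)/(j + 2)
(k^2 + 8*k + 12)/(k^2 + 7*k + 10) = (k + 6)/(k + 5)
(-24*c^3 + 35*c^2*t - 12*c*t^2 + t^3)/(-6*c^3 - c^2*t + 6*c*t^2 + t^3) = (24*c^2 - 11*c*t + t^2)/(6*c^2 + 7*c*t + t^2)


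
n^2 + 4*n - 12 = (n - 2)*(n + 6)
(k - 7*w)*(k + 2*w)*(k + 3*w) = k^3 - 2*k^2*w - 29*k*w^2 - 42*w^3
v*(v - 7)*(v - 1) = v^3 - 8*v^2 + 7*v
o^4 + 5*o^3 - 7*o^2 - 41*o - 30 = (o - 3)*(o + 1)*(o + 2)*(o + 5)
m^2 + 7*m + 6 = (m + 1)*(m + 6)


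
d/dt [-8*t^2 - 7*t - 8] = -16*t - 7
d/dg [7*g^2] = 14*g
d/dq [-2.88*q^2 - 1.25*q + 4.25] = -5.76*q - 1.25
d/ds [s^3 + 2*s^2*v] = s*(3*s + 4*v)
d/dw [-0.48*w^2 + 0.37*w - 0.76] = 0.37 - 0.96*w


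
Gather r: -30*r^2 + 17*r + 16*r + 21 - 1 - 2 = -30*r^2 + 33*r + 18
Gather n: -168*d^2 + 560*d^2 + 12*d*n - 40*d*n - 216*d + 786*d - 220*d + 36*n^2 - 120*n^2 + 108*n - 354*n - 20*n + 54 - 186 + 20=392*d^2 + 350*d - 84*n^2 + n*(-28*d - 266) - 112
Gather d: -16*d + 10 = 10 - 16*d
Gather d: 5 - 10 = -5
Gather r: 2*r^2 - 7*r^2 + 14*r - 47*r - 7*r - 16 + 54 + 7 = -5*r^2 - 40*r + 45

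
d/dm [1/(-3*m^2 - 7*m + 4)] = (6*m + 7)/(3*m^2 + 7*m - 4)^2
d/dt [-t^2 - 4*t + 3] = -2*t - 4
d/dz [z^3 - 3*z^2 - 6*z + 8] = 3*z^2 - 6*z - 6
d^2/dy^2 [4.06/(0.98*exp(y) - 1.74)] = (3.899224*exp(y) + 6.923112)*exp(y)/(0.98*exp(y) - 1.74)^3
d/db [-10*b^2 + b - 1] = 1 - 20*b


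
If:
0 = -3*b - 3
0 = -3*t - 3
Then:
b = -1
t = -1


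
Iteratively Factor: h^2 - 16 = (h - 4)*(h + 4)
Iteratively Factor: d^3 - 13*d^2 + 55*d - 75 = (d - 5)*(d^2 - 8*d + 15) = (d - 5)*(d - 3)*(d - 5)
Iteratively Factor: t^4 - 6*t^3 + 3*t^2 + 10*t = (t - 2)*(t^3 - 4*t^2 - 5*t) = (t - 5)*(t - 2)*(t^2 + t) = (t - 5)*(t - 2)*(t + 1)*(t)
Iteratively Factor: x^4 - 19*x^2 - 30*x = (x + 2)*(x^3 - 2*x^2 - 15*x) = (x - 5)*(x + 2)*(x^2 + 3*x) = (x - 5)*(x + 2)*(x + 3)*(x)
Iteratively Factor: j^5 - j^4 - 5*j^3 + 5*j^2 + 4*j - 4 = (j + 1)*(j^4 - 2*j^3 - 3*j^2 + 8*j - 4) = (j - 2)*(j + 1)*(j^3 - 3*j + 2) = (j - 2)*(j + 1)*(j + 2)*(j^2 - 2*j + 1) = (j - 2)*(j - 1)*(j + 1)*(j + 2)*(j - 1)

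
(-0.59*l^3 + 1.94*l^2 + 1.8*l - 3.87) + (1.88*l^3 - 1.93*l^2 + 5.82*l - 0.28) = 1.29*l^3 + 0.01*l^2 + 7.62*l - 4.15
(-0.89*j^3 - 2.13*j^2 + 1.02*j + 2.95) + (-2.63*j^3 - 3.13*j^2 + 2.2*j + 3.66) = -3.52*j^3 - 5.26*j^2 + 3.22*j + 6.61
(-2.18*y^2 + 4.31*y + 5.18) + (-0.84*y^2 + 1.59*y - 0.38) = -3.02*y^2 + 5.9*y + 4.8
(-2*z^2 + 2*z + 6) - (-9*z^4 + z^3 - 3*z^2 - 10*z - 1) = 9*z^4 - z^3 + z^2 + 12*z + 7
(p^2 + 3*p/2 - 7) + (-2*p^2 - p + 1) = -p^2 + p/2 - 6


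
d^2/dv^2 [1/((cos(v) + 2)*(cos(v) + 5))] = (-4*sin(v)^4 + 11*sin(v)^2 + 385*cos(v)/4 - 21*cos(3*v)/4 + 71)/((cos(v) + 2)^3*(cos(v) + 5)^3)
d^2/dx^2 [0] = 0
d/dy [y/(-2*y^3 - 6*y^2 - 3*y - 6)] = 2*(2*y^3 + 3*y^2 - 3)/(4*y^6 + 24*y^5 + 48*y^4 + 60*y^3 + 81*y^2 + 36*y + 36)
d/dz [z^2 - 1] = 2*z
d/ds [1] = 0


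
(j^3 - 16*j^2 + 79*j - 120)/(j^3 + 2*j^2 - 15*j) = (j^2 - 13*j + 40)/(j*(j + 5))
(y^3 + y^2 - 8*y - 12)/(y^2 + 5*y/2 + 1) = 2*(y^2 - y - 6)/(2*y + 1)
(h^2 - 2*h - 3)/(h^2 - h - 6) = (h + 1)/(h + 2)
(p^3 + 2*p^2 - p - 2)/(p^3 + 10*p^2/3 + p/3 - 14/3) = 3*(p + 1)/(3*p + 7)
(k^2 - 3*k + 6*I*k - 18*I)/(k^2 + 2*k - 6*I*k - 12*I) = (k^2 + k*(-3 + 6*I) - 18*I)/(k^2 + k*(2 - 6*I) - 12*I)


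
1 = 1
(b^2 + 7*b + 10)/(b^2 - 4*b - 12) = (b + 5)/(b - 6)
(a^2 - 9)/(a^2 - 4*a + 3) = (a + 3)/(a - 1)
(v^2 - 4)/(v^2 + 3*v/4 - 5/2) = 4*(v - 2)/(4*v - 5)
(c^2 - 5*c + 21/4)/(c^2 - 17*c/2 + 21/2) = (c - 7/2)/(c - 7)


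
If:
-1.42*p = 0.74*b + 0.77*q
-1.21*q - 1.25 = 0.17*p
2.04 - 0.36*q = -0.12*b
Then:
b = -26.70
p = 15.67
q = -3.23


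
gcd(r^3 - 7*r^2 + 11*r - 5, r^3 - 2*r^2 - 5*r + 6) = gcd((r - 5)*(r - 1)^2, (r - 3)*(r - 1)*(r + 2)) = r - 1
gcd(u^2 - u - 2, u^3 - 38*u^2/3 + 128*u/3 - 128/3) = u - 2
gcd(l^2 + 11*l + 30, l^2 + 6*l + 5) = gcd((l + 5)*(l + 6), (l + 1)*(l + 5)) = l + 5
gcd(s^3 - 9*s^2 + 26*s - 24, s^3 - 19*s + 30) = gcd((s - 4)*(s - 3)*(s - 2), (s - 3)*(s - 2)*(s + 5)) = s^2 - 5*s + 6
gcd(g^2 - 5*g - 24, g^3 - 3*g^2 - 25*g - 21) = g + 3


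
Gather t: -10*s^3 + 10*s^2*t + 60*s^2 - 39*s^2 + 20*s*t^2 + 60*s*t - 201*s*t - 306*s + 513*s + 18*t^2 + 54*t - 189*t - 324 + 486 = -10*s^3 + 21*s^2 + 207*s + t^2*(20*s + 18) + t*(10*s^2 - 141*s - 135) + 162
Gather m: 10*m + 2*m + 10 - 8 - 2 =12*m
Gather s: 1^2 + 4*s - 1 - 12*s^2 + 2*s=-12*s^2 + 6*s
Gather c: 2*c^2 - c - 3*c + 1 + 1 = 2*c^2 - 4*c + 2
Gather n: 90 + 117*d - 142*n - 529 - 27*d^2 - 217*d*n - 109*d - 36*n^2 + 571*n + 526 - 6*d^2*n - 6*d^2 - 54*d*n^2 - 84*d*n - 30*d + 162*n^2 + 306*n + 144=-33*d^2 - 22*d + n^2*(126 - 54*d) + n*(-6*d^2 - 301*d + 735) + 231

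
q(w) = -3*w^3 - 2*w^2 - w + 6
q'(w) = -9*w^2 - 4*w - 1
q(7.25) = -1249.61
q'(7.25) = -503.06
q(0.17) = 5.76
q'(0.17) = -1.94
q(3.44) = -143.23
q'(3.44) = -121.26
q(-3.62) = 125.72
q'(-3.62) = -104.46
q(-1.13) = 8.90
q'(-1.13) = -7.97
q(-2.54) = 44.80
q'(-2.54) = -48.90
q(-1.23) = 9.79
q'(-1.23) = -9.70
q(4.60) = -332.93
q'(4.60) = -209.84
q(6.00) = -720.00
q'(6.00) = -349.00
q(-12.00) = 4914.00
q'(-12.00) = -1249.00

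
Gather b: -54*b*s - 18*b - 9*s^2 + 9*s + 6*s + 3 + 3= b*(-54*s - 18) - 9*s^2 + 15*s + 6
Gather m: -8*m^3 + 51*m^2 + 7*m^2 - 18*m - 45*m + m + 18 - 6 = -8*m^3 + 58*m^2 - 62*m + 12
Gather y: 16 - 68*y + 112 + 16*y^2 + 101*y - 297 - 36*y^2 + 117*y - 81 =-20*y^2 + 150*y - 250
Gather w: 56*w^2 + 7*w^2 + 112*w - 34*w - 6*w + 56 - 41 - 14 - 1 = 63*w^2 + 72*w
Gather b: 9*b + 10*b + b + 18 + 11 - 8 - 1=20*b + 20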